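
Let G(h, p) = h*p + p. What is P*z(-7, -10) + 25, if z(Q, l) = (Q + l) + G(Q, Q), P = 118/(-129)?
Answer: 275/129 ≈ 2.1318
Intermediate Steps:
G(h, p) = p + h*p
P = -118/129 (P = 118*(-1/129) = -118/129 ≈ -0.91473)
z(Q, l) = Q + l + Q*(1 + Q) (z(Q, l) = (Q + l) + Q*(1 + Q) = Q + l + Q*(1 + Q))
P*z(-7, -10) + 25 = -118*(-7 - 10 - 7*(1 - 7))/129 + 25 = -118*(-7 - 10 - 7*(-6))/129 + 25 = -118*(-7 - 10 + 42)/129 + 25 = -118/129*25 + 25 = -2950/129 + 25 = 275/129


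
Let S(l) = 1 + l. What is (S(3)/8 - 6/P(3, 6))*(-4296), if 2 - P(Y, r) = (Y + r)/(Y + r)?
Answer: 23628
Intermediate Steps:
P(Y, r) = 1 (P(Y, r) = 2 - (Y + r)/(Y + r) = 2 - 1*1 = 2 - 1 = 1)
(S(3)/8 - 6/P(3, 6))*(-4296) = ((1 + 3)/8 - 6/1)*(-4296) = (4*(⅛) - 6*1)*(-4296) = (½ - 6)*(-4296) = -11/2*(-4296) = 23628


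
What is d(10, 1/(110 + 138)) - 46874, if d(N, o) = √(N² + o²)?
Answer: -46874 + √6150401/248 ≈ -46864.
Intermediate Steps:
d(10, 1/(110 + 138)) - 46874 = √(10² + (1/(110 + 138))²) - 46874 = √(100 + (1/248)²) - 46874 = √(100 + 1/61504) - 46874 = √(6150401/61504) - 46874 = √6150401/248 - 46874 = -46874 + √6150401/248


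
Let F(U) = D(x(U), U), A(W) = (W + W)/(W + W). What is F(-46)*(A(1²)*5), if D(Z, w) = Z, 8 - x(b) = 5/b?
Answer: 1865/46 ≈ 40.543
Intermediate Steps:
A(W) = 1 (A(W) = (2*W)/((2*W)) = (2*W)*(1/(2*W)) = 1)
x(b) = 8 - 5/b
F(U) = 8 - 5/U
F(-46)*(A(1²)*5) = (8 - 5/(-46))*(1*5) = (8 - 5*(-1/46))*5 = (8 + 5/46)*5 = (373/46)*5 = 1865/46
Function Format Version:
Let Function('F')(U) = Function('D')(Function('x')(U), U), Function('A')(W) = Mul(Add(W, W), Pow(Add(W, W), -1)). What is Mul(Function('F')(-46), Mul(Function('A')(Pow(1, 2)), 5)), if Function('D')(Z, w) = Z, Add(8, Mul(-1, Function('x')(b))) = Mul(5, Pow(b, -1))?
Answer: Rational(1865, 46) ≈ 40.543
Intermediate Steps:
Function('A')(W) = 1 (Function('A')(W) = Mul(Mul(2, W), Pow(Mul(2, W), -1)) = Mul(Mul(2, W), Mul(Rational(1, 2), Pow(W, -1))) = 1)
Function('x')(b) = Add(8, Mul(-5, Pow(b, -1))) (Function('x')(b) = Add(8, Mul(-1, Mul(5, Pow(b, -1)))) = Add(8, Mul(-5, Pow(b, -1))))
Function('F')(U) = Add(8, Mul(-5, Pow(U, -1)))
Mul(Function('F')(-46), Mul(Function('A')(Pow(1, 2)), 5)) = Mul(Add(8, Mul(-5, Pow(-46, -1))), Mul(1, 5)) = Mul(Add(8, Mul(-5, Rational(-1, 46))), 5) = Mul(Add(8, Rational(5, 46)), 5) = Mul(Rational(373, 46), 5) = Rational(1865, 46)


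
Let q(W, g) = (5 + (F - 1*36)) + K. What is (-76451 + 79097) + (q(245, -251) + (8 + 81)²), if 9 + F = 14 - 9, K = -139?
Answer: 10393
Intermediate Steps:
F = -4 (F = -9 + (14 - 9) = -9 + 5 = -4)
q(W, g) = -174 (q(W, g) = (5 + (-4 - 1*36)) - 139 = (5 + (-4 - 36)) - 139 = (5 - 40) - 139 = -35 - 139 = -174)
(-76451 + 79097) + (q(245, -251) + (8 + 81)²) = (-76451 + 79097) + (-174 + (8 + 81)²) = 2646 + (-174 + 89²) = 2646 + (-174 + 7921) = 2646 + 7747 = 10393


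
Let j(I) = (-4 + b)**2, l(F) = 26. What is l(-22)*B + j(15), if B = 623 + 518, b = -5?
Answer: 29747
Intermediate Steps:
j(I) = 81 (j(I) = (-4 - 5)**2 = (-9)**2 = 81)
B = 1141
l(-22)*B + j(15) = 26*1141 + 81 = 29666 + 81 = 29747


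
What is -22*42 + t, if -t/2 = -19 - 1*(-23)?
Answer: -932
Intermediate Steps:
t = -8 (t = -2*(-19 - 1*(-23)) = -2*(-19 + 23) = -2*4 = -8)
-22*42 + t = -22*42 - 8 = -924 - 8 = -932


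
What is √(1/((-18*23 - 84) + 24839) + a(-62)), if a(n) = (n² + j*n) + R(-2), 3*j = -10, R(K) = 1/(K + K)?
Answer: √86393096310291/146046 ≈ 63.643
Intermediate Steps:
R(K) = 1/(2*K)
j = -10/3 (j = (⅓)*(-10) = -10/3 ≈ -3.3333)
a(n) = -¼ + n² - 10*n/3 (a(n) = (n² - 10*n/3) + (½)/(-2) = (n² - 10*n/3) + (½)*(-½) = (n² - 10*n/3) - ¼ = -¼ + n² - 10*n/3)
√(1/((-18*23 - 84) + 24839) + a(-62)) = √(1/((-18*23 - 84) + 24839) + (-¼ + (-62)² - 10/3*(-62))) = √(1/((-414 - 84) + 24839) + (-¼ + 3844 + 620/3)) = √(1/(-498 + 24839) + 48605/12) = √(1/24341 + 48605/12) = √(1183094317/292092) = √86393096310291/146046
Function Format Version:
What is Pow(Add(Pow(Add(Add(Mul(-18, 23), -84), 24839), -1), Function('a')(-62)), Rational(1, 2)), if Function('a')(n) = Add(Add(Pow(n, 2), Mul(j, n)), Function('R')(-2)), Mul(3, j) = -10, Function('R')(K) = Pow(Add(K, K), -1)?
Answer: Mul(Rational(1, 146046), Pow(86393096310291, Rational(1, 2))) ≈ 63.643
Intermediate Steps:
Function('R')(K) = Mul(Rational(1, 2), Pow(K, -1)) (Function('R')(K) = Pow(Mul(2, K), -1) = Mul(Rational(1, 2), Pow(K, -1)))
j = Rational(-10, 3) (j = Mul(Rational(1, 3), -10) = Rational(-10, 3) ≈ -3.3333)
Function('a')(n) = Add(Rational(-1, 4), Pow(n, 2), Mul(Rational(-10, 3), n)) (Function('a')(n) = Add(Add(Pow(n, 2), Mul(Rational(-10, 3), n)), Mul(Rational(1, 2), Pow(-2, -1))) = Add(Add(Pow(n, 2), Mul(Rational(-10, 3), n)), Mul(Rational(1, 2), Rational(-1, 2))) = Add(Add(Pow(n, 2), Mul(Rational(-10, 3), n)), Rational(-1, 4)) = Add(Rational(-1, 4), Pow(n, 2), Mul(Rational(-10, 3), n)))
Pow(Add(Pow(Add(Add(Mul(-18, 23), -84), 24839), -1), Function('a')(-62)), Rational(1, 2)) = Pow(Add(Pow(Add(Add(Mul(-18, 23), -84), 24839), -1), Add(Rational(-1, 4), Pow(-62, 2), Mul(Rational(-10, 3), -62))), Rational(1, 2)) = Pow(Add(Pow(Add(Add(-414, -84), 24839), -1), Add(Rational(-1, 4), 3844, Rational(620, 3))), Rational(1, 2)) = Pow(Add(Pow(Add(-498, 24839), -1), Rational(48605, 12)), Rational(1, 2)) = Pow(Add(Pow(24341, -1), Rational(48605, 12)), Rational(1, 2)) = Pow(Add(Rational(1, 24341), Rational(48605, 12)), Rational(1, 2)) = Pow(Rational(1183094317, 292092), Rational(1, 2)) = Mul(Rational(1, 146046), Pow(86393096310291, Rational(1, 2)))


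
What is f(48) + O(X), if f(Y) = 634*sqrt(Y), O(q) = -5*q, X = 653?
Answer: -3265 + 2536*sqrt(3) ≈ 1127.5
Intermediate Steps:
f(48) + O(X) = 634*sqrt(48) - 5*653 = 634*(4*sqrt(3)) - 3265 = 2536*sqrt(3) - 3265 = -3265 + 2536*sqrt(3)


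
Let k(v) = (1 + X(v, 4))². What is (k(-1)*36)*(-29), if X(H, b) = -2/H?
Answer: -9396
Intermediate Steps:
k(v) = (1 - 2/v)²
(k(-1)*36)*(-29) = (((-2 - 1)²/(-1)²)*36)*(-29) = ((1*(-3)²)*36)*(-29) = ((1*9)*36)*(-29) = (9*36)*(-29) = 324*(-29) = -9396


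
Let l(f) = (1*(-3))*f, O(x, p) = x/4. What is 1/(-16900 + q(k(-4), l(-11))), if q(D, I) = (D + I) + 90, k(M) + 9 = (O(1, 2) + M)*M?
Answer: -1/16771 ≈ -5.9627e-5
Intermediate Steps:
O(x, p) = x/4 (O(x, p) = x*(1/4) = x/4)
k(M) = -9 + M*(1/4 + M) (k(M) = -9 + ((1/4)*1 + M)*M = -9 + (1/4 + M)*M = -9 + M*(1/4 + M))
l(f) = -3*f
q(D, I) = 90 + D + I
1/(-16900 + q(k(-4), l(-11))) = 1/(-16900 + (90 + (-9 + (-4)**2 + (1/4)*(-4)) - 3*(-11))) = 1/(-16900 + (90 + (-9 + 16 - 1) + 33)) = 1/(-16900 + (90 + 6 + 33)) = 1/(-16900 + 129) = 1/(-16771) = -1/16771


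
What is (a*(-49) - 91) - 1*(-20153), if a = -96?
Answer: 24766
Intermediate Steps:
(a*(-49) - 91) - 1*(-20153) = (-96*(-49) - 91) - 1*(-20153) = (4704 - 91) + 20153 = 4613 + 20153 = 24766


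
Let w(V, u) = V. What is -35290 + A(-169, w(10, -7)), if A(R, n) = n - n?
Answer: -35290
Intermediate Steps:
A(R, n) = 0
-35290 + A(-169, w(10, -7)) = -35290 + 0 = -35290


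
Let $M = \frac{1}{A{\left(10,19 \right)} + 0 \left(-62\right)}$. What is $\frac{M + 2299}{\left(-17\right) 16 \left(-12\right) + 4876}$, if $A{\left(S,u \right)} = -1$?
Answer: $\frac{1149}{4070} \approx 0.28231$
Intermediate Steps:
$M = -1$ ($M = \frac{1}{-1 + 0 \left(-62\right)} = \frac{1}{-1 + 0} = \frac{1}{-1} = -1$)
$\frac{M + 2299}{\left(-17\right) 16 \left(-12\right) + 4876} = \frac{-1 + 2299}{\left(-17\right) 16 \left(-12\right) + 4876} = \frac{2298}{\left(-272\right) \left(-12\right) + 4876} = \frac{2298}{3264 + 4876} = \frac{2298}{8140} = 2298 \cdot \frac{1}{8140} = \frac{1149}{4070}$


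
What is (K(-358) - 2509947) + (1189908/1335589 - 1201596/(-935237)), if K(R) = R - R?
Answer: -3135152626904813331/1249092249593 ≈ -2.5099e+6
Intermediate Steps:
K(R) = 0
(K(-358) - 2509947) + (1189908/1335589 - 1201596/(-935237)) = (0 - 2509947) + (1189908/1335589 - 1201596/(-935237)) = -2509947 + (1189908*(1/1335589) - 1201596*(-1/935237)) = -2509947 + (1189908/1335589 + 1201596/935237) = -2509947 + 2717684388240/1249092249593 = -3135152626904813331/1249092249593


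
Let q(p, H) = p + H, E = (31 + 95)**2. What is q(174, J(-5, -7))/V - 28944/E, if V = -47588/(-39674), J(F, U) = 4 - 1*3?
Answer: 503930033/3497718 ≈ 144.07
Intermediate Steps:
J(F, U) = 1 (J(F, U) = 4 - 3 = 1)
E = 15876 (E = 126**2 = 15876)
V = 23794/19837 (V = -47588*(-1/39674) = 23794/19837 ≈ 1.1995)
q(p, H) = H + p
q(174, J(-5, -7))/V - 28944/E = (1 + 174)/(23794/19837) - 28944/15876 = 175*(19837/23794) - 28944*1/15876 = 3471475/23794 - 268/147 = 503930033/3497718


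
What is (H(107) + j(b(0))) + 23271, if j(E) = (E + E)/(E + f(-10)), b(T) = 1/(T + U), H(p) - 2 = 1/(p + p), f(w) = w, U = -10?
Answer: 503023151/21614 ≈ 23273.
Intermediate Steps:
H(p) = 2 + 1/(2*p) (H(p) = 2 + 1/(p + p) = 2 + 1/(2*p))
b(T) = 1/(-10 + T) (b(T) = 1/(T - 10) = 1/(-10 + T))
j(E) = 2*E/(-10 + E) (j(E) = (E + E)/(E - 10) = (2*E)/(-10 + E) = 2*E/(-10 + E))
(H(107) + j(b(0))) + 23271 = ((2 + (1/2)/107) + 2/((-10 + 0)*(-10 + 1/(-10 + 0)))) + 23271 = ((2 + (1/2)*(1/107)) + 2/(-10*(-10 + 1/(-10)))) + 23271 = ((2 + 1/214) + 2*(-1/10)/(-10 - 1/10)) + 23271 = (429/214 + 2*(-1/10)/(-101/10)) + 23271 = (429/214 + 2*(-1/10)*(-10/101)) + 23271 = (429/214 + 2/101) + 23271 = 43757/21614 + 23271 = 503023151/21614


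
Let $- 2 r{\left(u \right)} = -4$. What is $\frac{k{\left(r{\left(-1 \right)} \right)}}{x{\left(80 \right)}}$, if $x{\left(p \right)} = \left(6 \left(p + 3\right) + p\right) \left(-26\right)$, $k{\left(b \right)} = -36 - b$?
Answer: $\frac{19}{7514} \approx 0.0025286$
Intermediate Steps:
$r{\left(u \right)} = 2$ ($r{\left(u \right)} = \left(- \frac{1}{2}\right) \left(-4\right) = 2$)
$x{\left(p \right)} = -468 - 182 p$ ($x{\left(p \right)} = \left(6 \left(3 + p\right) + p\right) \left(-26\right) = \left(\left(18 + 6 p\right) + p\right) \left(-26\right) = \left(18 + 7 p\right) \left(-26\right) = -468 - 182 p$)
$\frac{k{\left(r{\left(-1 \right)} \right)}}{x{\left(80 \right)}} = \frac{-36 - 2}{-468 - 14560} = - \frac{38}{-15028} = \left(-38\right) \left(- \frac{1}{15028}\right) = \frac{19}{7514}$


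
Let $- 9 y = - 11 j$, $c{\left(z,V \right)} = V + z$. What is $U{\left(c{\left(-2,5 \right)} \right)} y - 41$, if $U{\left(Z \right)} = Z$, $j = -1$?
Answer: $- \frac{134}{3} \approx -44.667$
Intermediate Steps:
$y = - \frac{11}{9}$ ($y = - \frac{\left(-11\right) \left(-1\right)}{9} = \left(- \frac{1}{9}\right) 11 = - \frac{11}{9} \approx -1.2222$)
$U{\left(c{\left(-2,5 \right)} \right)} y - 41 = \left(5 - 2\right) \left(- \frac{11}{9}\right) - 41 = 3 \left(- \frac{11}{9}\right) - 41 = - \frac{11}{3} - 41 = - \frac{134}{3}$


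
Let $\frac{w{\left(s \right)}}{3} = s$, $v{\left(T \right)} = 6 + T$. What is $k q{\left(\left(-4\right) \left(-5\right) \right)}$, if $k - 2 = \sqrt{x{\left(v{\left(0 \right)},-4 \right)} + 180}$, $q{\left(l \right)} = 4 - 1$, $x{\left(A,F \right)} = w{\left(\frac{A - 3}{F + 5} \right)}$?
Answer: $6 + 9 \sqrt{21} \approx 47.243$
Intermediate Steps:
$w{\left(s \right)} = 3 s$
$x{\left(A,F \right)} = \frac{3 \left(-3 + A\right)}{5 + F}$ ($x{\left(A,F \right)} = 3 \frac{A - 3}{F + 5} = 3 \frac{-3 + A}{5 + F} = \frac{3 \left(-3 + A\right)}{5 + F}$)
$q{\left(l \right)} = 3$ ($q{\left(l \right)} = 4 - 1 = 3$)
$k = 2 + 3 \sqrt{21}$ ($k = 2 + \sqrt{\frac{3 \left(-3 + \left(6 + 0\right)\right)}{5 - 4} + 180} = 2 + \sqrt{\frac{3 \left(-3 + 6\right)}{1} + 180} = 2 + \sqrt{3 \cdot 1 \cdot 3 + 180} = 2 + \sqrt{9 + 180} = 2 + \sqrt{189} = 2 + 3 \sqrt{21} \approx 15.748$)
$k q{\left(\left(-4\right) \left(-5\right) \right)} = \left(2 + 3 \sqrt{21}\right) 3 = 6 + 9 \sqrt{21}$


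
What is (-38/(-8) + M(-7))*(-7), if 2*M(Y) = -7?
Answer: -35/4 ≈ -8.7500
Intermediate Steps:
M(Y) = -7/2 (M(Y) = (1/2)*(-7) = -7/2)
(-38/(-8) + M(-7))*(-7) = (-38/(-8) - 7/2)*(-7) = (-38*(-1/8) - 7/2)*(-7) = (19/4 - 7/2)*(-7) = (5/4)*(-7) = -35/4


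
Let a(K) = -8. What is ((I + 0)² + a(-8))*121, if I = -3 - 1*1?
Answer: 968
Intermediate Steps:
I = -4 (I = -3 - 1 = -4)
((I + 0)² + a(-8))*121 = ((-4 + 0)² - 8)*121 = ((-4)² - 8)*121 = (16 - 8)*121 = 8*121 = 968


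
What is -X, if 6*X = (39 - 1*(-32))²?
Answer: -5041/6 ≈ -840.17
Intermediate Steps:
X = 5041/6 (X = (39 - 1*(-32))²/6 = (39 + 32)²/6 = (⅙)*71² = (⅙)*5041 = 5041/6 ≈ 840.17)
-X = -1*5041/6 = -5041/6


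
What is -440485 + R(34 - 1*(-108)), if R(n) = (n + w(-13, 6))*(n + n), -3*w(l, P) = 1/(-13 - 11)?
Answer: -7202755/18 ≈ -4.0015e+5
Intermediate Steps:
w(l, P) = 1/72 (w(l, P) = -1/(3*(-13 - 11)) = -1/3/(-24) = -1/3*(-1/24) = 1/72)
R(n) = 2*n*(1/72 + n) (R(n) = (n + 1/72)*(n + n) = (1/72 + n)*(2*n) = 2*n*(1/72 + n))
-440485 + R(34 - 1*(-108)) = -440485 + (34 - 1*(-108))*(1 + 72*(34 - 1*(-108)))/36 = -440485 + (34 + 108)*(1 + 72*(34 + 108))/36 = -440485 + (1/36)*142*(1 + 72*142) = -440485 + (1/36)*142*(1 + 10224) = -440485 + (1/36)*142*10225 = -440485 + 725975/18 = -7202755/18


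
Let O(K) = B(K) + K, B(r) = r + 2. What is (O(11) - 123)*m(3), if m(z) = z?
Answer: -297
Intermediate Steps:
B(r) = 2 + r
O(K) = 2 + 2*K (O(K) = (2 + K) + K = 2 + 2*K)
(O(11) - 123)*m(3) = ((2 + 2*11) - 123)*3 = ((2 + 22) - 123)*3 = (24 - 123)*3 = -99*3 = -297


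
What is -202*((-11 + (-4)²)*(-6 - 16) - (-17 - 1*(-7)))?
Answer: 20200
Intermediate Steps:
-202*((-11 + (-4)²)*(-6 - 16) - (-17 - 1*(-7))) = -202*((-11 + 16)*(-22) - (-17 + 7)) = -202*(5*(-22) - 1*(-10)) = -202*(-110 + 10) = -202*(-100) = 20200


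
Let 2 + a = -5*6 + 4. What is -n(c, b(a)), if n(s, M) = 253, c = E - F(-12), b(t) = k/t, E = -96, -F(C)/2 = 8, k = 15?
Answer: -253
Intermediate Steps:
F(C) = -16 (F(C) = -2*8 = -16)
a = -28 (a = -2 + (-5*6 + 4) = -2 + (-30 + 4) = -2 - 26 = -28)
b(t) = 15/t
c = -80 (c = -96 - 1*(-16) = -96 + 16 = -80)
-n(c, b(a)) = -1*253 = -253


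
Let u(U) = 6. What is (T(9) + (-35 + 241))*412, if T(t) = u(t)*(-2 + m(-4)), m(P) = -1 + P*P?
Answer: 117008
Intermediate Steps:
m(P) = -1 + P**2
T(t) = 78 (T(t) = 6*(-2 + (-1 + (-4)**2)) = 6*(-2 + (-1 + 16)) = 6*(-2 + 15) = 6*13 = 78)
(T(9) + (-35 + 241))*412 = (78 + (-35 + 241))*412 = (78 + 206)*412 = 284*412 = 117008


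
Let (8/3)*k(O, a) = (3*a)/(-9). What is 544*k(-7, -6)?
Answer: 408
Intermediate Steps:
k(O, a) = -a/8 (k(O, a) = 3*((3*a)/(-9))/8 = 3*((3*a)*(-⅑))/8 = 3*(-a/3)/8 = -a/8)
544*k(-7, -6) = 544*(-⅛*(-6)) = 544*(¾) = 408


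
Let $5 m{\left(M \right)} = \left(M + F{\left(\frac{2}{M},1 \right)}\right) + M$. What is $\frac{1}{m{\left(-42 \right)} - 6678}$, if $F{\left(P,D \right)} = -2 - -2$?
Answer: $- \frac{5}{33474} \approx -0.00014937$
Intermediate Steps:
$F{\left(P,D \right)} = 0$ ($F{\left(P,D \right)} = -2 + 2 = 0$)
$m{\left(M \right)} = \frac{2 M}{5}$ ($m{\left(M \right)} = \frac{\left(M + 0\right) + M}{5} = \frac{M + M}{5} = \frac{2 M}{5}$)
$\frac{1}{m{\left(-42 \right)} - 6678} = \frac{1}{\frac{2}{5} \left(-42\right) - 6678} = \frac{1}{- \frac{84}{5} - 6678} = \frac{1}{- \frac{33474}{5}} = - \frac{5}{33474}$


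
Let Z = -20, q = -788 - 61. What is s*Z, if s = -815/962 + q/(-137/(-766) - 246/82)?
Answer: -6238600930/1039441 ≈ -6001.9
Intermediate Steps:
q = -849
s = 623860093/2078882 (s = -815/962 - 849/(-137/(-766) - 246/82) = -815*1/962 - 849/(-137*(-1/766) - 246*1/82) = -815/962 - 849/(137/766 - 3) = -815/962 - 849/(-2161/766) = -815/962 - 849*(-766/2161) = -815/962 + 650334/2161 = 623860093/2078882 ≈ 300.09)
s*Z = (623860093/2078882)*(-20) = -6238600930/1039441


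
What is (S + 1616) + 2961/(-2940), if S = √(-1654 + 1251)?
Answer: 226099/140 + I*√403 ≈ 1615.0 + 20.075*I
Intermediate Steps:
S = I*√403 (S = √(-403) = I*√403 ≈ 20.075*I)
(S + 1616) + 2961/(-2940) = (I*√403 + 1616) + 2961/(-2940) = (1616 + I*√403) + 2961*(-1/2940) = (1616 + I*√403) - 141/140 = 226099/140 + I*√403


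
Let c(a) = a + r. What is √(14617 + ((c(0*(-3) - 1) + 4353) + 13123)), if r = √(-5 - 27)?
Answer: 2*√(8023 + I*√2) ≈ 179.14 + 0.015789*I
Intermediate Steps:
r = 4*I*√2 (r = √(-32) = 4*I*√2 ≈ 5.6569*I)
c(a) = a + 4*I*√2
√(14617 + ((c(0*(-3) - 1) + 4353) + 13123)) = √(14617 + ((((0*(-3) - 1) + 4*I*√2) + 4353) + 13123)) = √(14617 + ((((0 - 1) + 4*I*√2) + 4353) + 13123)) = √(14617 + (((-1 + 4*I*√2) + 4353) + 13123)) = √(14617 + ((4352 + 4*I*√2) + 13123)) = √(14617 + (17475 + 4*I*√2)) = √(32092 + 4*I*√2)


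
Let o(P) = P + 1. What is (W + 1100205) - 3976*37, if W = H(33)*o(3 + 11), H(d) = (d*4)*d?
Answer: 1018433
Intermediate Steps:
H(d) = 4*d² (H(d) = (4*d)*d = 4*d²)
o(P) = 1 + P
W = 65340 (W = (4*33²)*(1 + (3 + 11)) = (4*1089)*(1 + 14) = 4356*15 = 65340)
(W + 1100205) - 3976*37 = (65340 + 1100205) - 3976*37 = 1165545 - 147112 = 1018433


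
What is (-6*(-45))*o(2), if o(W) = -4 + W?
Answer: -540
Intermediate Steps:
(-6*(-45))*o(2) = (-6*(-45))*(-4 + 2) = 270*(-2) = -540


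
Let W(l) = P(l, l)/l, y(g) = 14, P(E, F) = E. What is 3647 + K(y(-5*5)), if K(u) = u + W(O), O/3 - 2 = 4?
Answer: 3662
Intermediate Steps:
O = 18 (O = 6 + 3*4 = 6 + 12 = 18)
W(l) = 1 (W(l) = l/l = 1)
K(u) = 1 + u (K(u) = u + 1 = 1 + u)
3647 + K(y(-5*5)) = 3647 + (1 + 14) = 3647 + 15 = 3662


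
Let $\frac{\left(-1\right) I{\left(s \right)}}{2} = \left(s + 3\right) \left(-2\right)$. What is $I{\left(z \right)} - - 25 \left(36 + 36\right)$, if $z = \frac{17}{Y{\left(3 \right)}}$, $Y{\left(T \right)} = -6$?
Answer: $\frac{5402}{3} \approx 1800.7$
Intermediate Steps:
$z = - \frac{17}{6}$ ($z = \frac{17}{-6} = 17 \left(- \frac{1}{6}\right) = - \frac{17}{6} \approx -2.8333$)
$I{\left(s \right)} = 12 + 4 s$ ($I{\left(s \right)} = - 2 \left(s + 3\right) \left(-2\right) = - 2 \left(3 + s\right) \left(-2\right) = - 2 \left(-6 - 2 s\right) = 12 + 4 s$)
$I{\left(z \right)} - - 25 \left(36 + 36\right) = \left(12 + 4 \left(- \frac{17}{6}\right)\right) - - 25 \left(36 + 36\right) = \left(12 - \frac{34}{3}\right) - \left(-25\right) 72 = \frac{2}{3} - -1800 = \frac{2}{3} + 1800 = \frac{5402}{3}$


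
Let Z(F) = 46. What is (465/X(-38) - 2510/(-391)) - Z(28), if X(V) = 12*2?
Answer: -63203/3128 ≈ -20.206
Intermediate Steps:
X(V) = 24
(465/X(-38) - 2510/(-391)) - Z(28) = (465/24 - 2510/(-391)) - 1*46 = (465*(1/24) - 2510*(-1/391)) - 46 = (155/8 + 2510/391) - 46 = 80685/3128 - 46 = -63203/3128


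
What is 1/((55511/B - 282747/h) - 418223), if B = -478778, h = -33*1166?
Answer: -1535201657/642045539504602 ≈ -2.3911e-6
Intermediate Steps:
h = -38478
1/((55511/B - 282747/h) - 418223) = 1/((55511/(-478778) - 282747/(-38478)) - 418223) = 1/((55511*(-1/478778) - 282747*(-1/38478)) - 418223) = 1/((-55511/478778 + 94249/12826) - 418223) = 1/(11103090909/1535201657 - 418223) = 1/(-642045539504602/1535201657) = -1535201657/642045539504602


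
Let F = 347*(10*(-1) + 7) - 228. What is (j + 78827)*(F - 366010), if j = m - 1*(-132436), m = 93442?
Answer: -111911747695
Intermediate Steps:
F = -1269 (F = 347*(-10 + 7) - 228 = 347*(-3) - 228 = -1041 - 228 = -1269)
j = 225878 (j = 93442 - 1*(-132436) = 93442 + 132436 = 225878)
(j + 78827)*(F - 366010) = (225878 + 78827)*(-1269 - 366010) = 304705*(-367279) = -111911747695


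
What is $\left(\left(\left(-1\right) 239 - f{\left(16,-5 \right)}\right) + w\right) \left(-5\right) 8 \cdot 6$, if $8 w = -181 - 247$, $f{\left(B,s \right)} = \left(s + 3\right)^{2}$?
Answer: $71160$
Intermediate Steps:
$f{\left(B,s \right)} = \left(3 + s\right)^{2}$
$w = - \frac{107}{2}$ ($w = \frac{-181 - 247}{8} = \frac{1}{8} \left(-428\right) = - \frac{107}{2} \approx -53.5$)
$\left(\left(\left(-1\right) 239 - f{\left(16,-5 \right)}\right) + w\right) \left(-5\right) 8 \cdot 6 = \left(\left(\left(-1\right) 239 - \left(3 - 5\right)^{2}\right) - \frac{107}{2}\right) \left(-5\right) 8 \cdot 6 = \left(\left(-239 - \left(-2\right)^{2}\right) - \frac{107}{2}\right) \left(\left(-40\right) 6\right) = \left(\left(-239 - 4\right) - \frac{107}{2}\right) \left(-240\right) = \left(-243 - \frac{107}{2}\right) \left(-240\right) = \left(- \frac{593}{2}\right) \left(-240\right) = 71160$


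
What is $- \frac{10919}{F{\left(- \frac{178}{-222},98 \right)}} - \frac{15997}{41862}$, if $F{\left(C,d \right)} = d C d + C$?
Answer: $- \frac{64412076223}{35785521390} \approx -1.7999$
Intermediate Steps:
$F{\left(C,d \right)} = C + C d^{2}$ ($F{\left(C,d \right)} = C d d + C = C d^{2} + C = C + C d^{2}$)
$- \frac{10919}{F{\left(- \frac{178}{-222},98 \right)}} - \frac{15997}{41862} = - \frac{10919}{- \frac{178}{-222} \left(1 + 98^{2}\right)} - \frac{15997}{41862} = - \frac{10919}{\left(-178\right) \left(- \frac{1}{222}\right) \left(1 + 9604\right)} - \frac{15997}{41862} = - \frac{10919}{\frac{89}{111} \cdot 9605} - \frac{15997}{41862} = - \frac{10919}{\frac{854845}{111}} - \frac{15997}{41862} = \left(-10919\right) \frac{111}{854845} - \frac{15997}{41862} = - \frac{1212009}{854845} - \frac{15997}{41862} = - \frac{64412076223}{35785521390}$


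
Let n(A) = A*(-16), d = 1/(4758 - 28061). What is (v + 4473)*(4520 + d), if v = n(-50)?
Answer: 555402764607/23303 ≈ 2.3834e+7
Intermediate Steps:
d = -1/23303 (d = 1/(-23303) = -1/23303 ≈ -4.2913e-5)
n(A) = -16*A
v = 800 (v = -16*(-50) = 800)
(v + 4473)*(4520 + d) = (800 + 4473)*(4520 - 1/23303) = 5273*(105329559/23303) = 555402764607/23303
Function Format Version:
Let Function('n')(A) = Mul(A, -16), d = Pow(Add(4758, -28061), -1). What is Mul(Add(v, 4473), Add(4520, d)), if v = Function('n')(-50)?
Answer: Rational(555402764607, 23303) ≈ 2.3834e+7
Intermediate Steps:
d = Rational(-1, 23303) (d = Pow(-23303, -1) = Rational(-1, 23303) ≈ -4.2913e-5)
Function('n')(A) = Mul(-16, A)
v = 800 (v = Mul(-16, -50) = 800)
Mul(Add(v, 4473), Add(4520, d)) = Mul(Add(800, 4473), Add(4520, Rational(-1, 23303))) = Mul(5273, Rational(105329559, 23303)) = Rational(555402764607, 23303)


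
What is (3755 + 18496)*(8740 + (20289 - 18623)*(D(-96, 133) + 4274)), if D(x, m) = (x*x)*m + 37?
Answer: 45597944390214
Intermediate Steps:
D(x, m) = 37 + m*x**2 (D(x, m) = x**2*m + 37 = m*x**2 + 37 = 37 + m*x**2)
(3755 + 18496)*(8740 + (20289 - 18623)*(D(-96, 133) + 4274)) = (3755 + 18496)*(8740 + (20289 - 18623)*((37 + 133*(-96)**2) + 4274)) = 22251*(8740 + 1666*((37 + 133*9216) + 4274)) = 22251*(8740 + 1666*((37 + 1225728) + 4274)) = 22251*(8740 + 1666*(1225765 + 4274)) = 22251*(8740 + 1666*1230039) = 22251*(8740 + 2049244974) = 22251*2049253714 = 45597944390214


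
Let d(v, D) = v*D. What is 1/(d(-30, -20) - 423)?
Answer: 1/177 ≈ 0.0056497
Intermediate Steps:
d(v, D) = D*v
1/(d(-30, -20) - 423) = 1/(-20*(-30) - 423) = 1/(600 - 423) = 1/177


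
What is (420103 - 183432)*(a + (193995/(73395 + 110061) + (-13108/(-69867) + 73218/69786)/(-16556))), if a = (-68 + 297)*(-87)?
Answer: -15393289050742321766258585/3264785806175712 ≈ -4.7149e+9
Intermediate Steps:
a = -19923 (a = 229*(-87) = -19923)
(420103 - 183432)*(a + (193995/(73395 + 110061) + (-13108/(-69867) + 73218/69786)/(-16556))) = (420103 - 183432)*(-19923 + (193995/(73395 + 110061) + (-13108/(-69867) + 73218/69786)/(-16556))) = 236671*(-19923 + (193995/183456 + (-13108*(-1/69867) + 73218*(1/69786))*(-1/16556))) = 236671*(-19923 + (193995*(1/183456) + (13108/69867 + 12203/11631)*(-1/16556))) = 236671*(-19923 + (21555/20384 + (335015383/270874359)*(-1/16556))) = 236671*(-19923 + (21555/20384 - 335015383/4484595887604)) = 236671*(-19923 + 3452094121562041/3264785806175712) = 236671*(-65040875522317148135/3264785806175712) = -15393289050742321766258585/3264785806175712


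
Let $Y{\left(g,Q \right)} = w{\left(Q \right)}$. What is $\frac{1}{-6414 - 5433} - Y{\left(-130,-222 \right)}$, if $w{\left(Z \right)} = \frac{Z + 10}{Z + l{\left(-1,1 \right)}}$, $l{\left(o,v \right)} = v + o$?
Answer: $- \frac{418631}{438339} \approx -0.95504$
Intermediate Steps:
$l{\left(o,v \right)} = o + v$
$w{\left(Z \right)} = \frac{10 + Z}{Z}$ ($w{\left(Z \right)} = \frac{Z + 10}{Z + \left(-1 + 1\right)} = \frac{10 + Z}{Z + 0} = \frac{10 + Z}{Z}$)
$Y{\left(g,Q \right)} = \frac{10 + Q}{Q}$
$\frac{1}{-6414 - 5433} - Y{\left(-130,-222 \right)} = \frac{1}{-6414 - 5433} - \frac{10 - 222}{-222} = \frac{1}{-11847} - \left(- \frac{1}{222}\right) \left(-212\right) = - \frac{1}{11847} - \frac{106}{111} = - \frac{418631}{438339}$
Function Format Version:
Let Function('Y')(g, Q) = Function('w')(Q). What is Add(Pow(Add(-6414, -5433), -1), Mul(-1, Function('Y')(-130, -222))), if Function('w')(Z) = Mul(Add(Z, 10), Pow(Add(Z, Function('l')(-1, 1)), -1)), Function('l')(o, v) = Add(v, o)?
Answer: Rational(-418631, 438339) ≈ -0.95504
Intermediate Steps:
Function('l')(o, v) = Add(o, v)
Function('w')(Z) = Mul(Pow(Z, -1), Add(10, Z)) (Function('w')(Z) = Mul(Add(Z, 10), Pow(Add(Z, Add(-1, 1)), -1)) = Mul(Add(10, Z), Pow(Add(Z, 0), -1)) = Mul(Add(10, Z), Pow(Z, -1)) = Mul(Pow(Z, -1), Add(10, Z)))
Function('Y')(g, Q) = Mul(Pow(Q, -1), Add(10, Q))
Add(Pow(Add(-6414, -5433), -1), Mul(-1, Function('Y')(-130, -222))) = Add(Pow(Add(-6414, -5433), -1), Mul(-1, Mul(Pow(-222, -1), Add(10, -222)))) = Add(Pow(-11847, -1), Mul(-1, Mul(Rational(-1, 222), -212))) = Add(Rational(-1, 11847), Mul(-1, Rational(106, 111))) = Add(Rational(-1, 11847), Rational(-106, 111)) = Rational(-418631, 438339)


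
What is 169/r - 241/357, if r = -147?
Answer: -1520/833 ≈ -1.8247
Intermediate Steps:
169/r - 241/357 = 169/(-147) - 241/357 = 169*(-1/147) - 241*1/357 = -169/147 - 241/357 = -1520/833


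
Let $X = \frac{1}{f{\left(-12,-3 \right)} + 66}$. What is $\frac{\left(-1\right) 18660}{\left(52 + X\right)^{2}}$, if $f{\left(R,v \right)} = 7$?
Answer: $- \frac{99439140}{14417209} \approx -6.8973$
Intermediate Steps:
$X = \frac{1}{73}$ ($X = \frac{1}{7 + 66} = \frac{1}{73} \approx 0.013699$)
$\frac{\left(-1\right) 18660}{\left(52 + X\right)^{2}} = \frac{\left(-1\right) 18660}{\left(52 + \frac{1}{73}\right)^{2}} = - \frac{18660}{\left(\frac{3797}{73}\right)^{2}} = - \frac{18660}{\frac{14417209}{5329}} = \left(-18660\right) \frac{5329}{14417209} = - \frac{99439140}{14417209}$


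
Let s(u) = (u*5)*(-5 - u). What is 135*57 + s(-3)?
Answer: 7725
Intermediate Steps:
s(u) = 5*u*(-5 - u) (s(u) = (5*u)*(-5 - u) = 5*u*(-5 - u))
135*57 + s(-3) = 135*57 - 5*(-3)*(5 - 3) = 7695 - 5*(-3)*2 = 7695 + 30 = 7725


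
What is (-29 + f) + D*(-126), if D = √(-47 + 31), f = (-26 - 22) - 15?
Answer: -92 - 504*I ≈ -92.0 - 504.0*I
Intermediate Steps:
f = -63 (f = -48 - 15 = -63)
D = 4*I (D = √(-16) = 4*I ≈ 4.0*I)
(-29 + f) + D*(-126) = (-29 - 63) + (4*I)*(-126) = -92 - 504*I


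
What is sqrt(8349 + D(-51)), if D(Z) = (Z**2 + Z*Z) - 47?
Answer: 8*sqrt(211) ≈ 116.21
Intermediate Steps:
D(Z) = -47 + 2*Z**2 (D(Z) = (Z**2 + Z**2) - 47 = 2*Z**2 - 47 = -47 + 2*Z**2)
sqrt(8349 + D(-51)) = sqrt(8349 + (-47 + 2*(-51)**2)) = sqrt(8349 + (-47 + 2*2601)) = sqrt(8349 + (-47 + 5202)) = sqrt(8349 + 5155) = sqrt(13504) = 8*sqrt(211)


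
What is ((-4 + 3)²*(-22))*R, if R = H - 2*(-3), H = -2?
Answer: -88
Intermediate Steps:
R = 4 (R = -2 - 2*(-3) = -2 + 6 = 4)
((-4 + 3)²*(-22))*R = ((-4 + 3)²*(-22))*4 = ((-1)²*(-22))*4 = (1*(-22))*4 = -22*4 = -88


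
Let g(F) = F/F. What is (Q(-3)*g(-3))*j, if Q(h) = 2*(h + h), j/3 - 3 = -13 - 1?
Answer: 396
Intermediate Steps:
g(F) = 1
j = -33 (j = 9 + 3*(-13 - 1) = 9 + 3*(-14) = 9 - 42 = -33)
Q(h) = 4*h (Q(h) = 2*(2*h) = 4*h)
(Q(-3)*g(-3))*j = ((4*(-3))*1)*(-33) = -12*1*(-33) = -12*(-33) = 396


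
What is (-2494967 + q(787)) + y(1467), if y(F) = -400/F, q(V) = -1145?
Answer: -3661796704/1467 ≈ -2.4961e+6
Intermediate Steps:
(-2494967 + q(787)) + y(1467) = (-2494967 - 1145) - 400/1467 = -2496112 - 400*1/1467 = -2496112 - 400/1467 = -3661796704/1467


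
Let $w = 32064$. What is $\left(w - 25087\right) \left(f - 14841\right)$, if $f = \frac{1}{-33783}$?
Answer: $- \frac{3498082937408}{33783} \approx -1.0355 \cdot 10^{8}$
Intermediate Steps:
$f = - \frac{1}{33783} \approx -2.9601 \cdot 10^{-5}$
$\left(w - 25087\right) \left(f - 14841\right) = \left(32064 - 25087\right) \left(- \frac{1}{33783} - 14841\right) = 6977 \left(- \frac{1}{33783} - 14841\right) = 6977 \left(- \frac{501373504}{33783}\right) = - \frac{3498082937408}{33783}$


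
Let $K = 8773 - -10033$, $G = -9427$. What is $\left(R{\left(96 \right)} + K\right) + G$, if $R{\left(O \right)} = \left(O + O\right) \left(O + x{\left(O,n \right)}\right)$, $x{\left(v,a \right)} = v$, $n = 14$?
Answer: $46243$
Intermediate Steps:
$R{\left(O \right)} = 4 O^{2}$ ($R{\left(O \right)} = \left(O + O\right) \left(O + O\right) = 2 O 2 O = 4 O^{2}$)
$K = 18806$ ($K = 8773 + 10033 = 18806$)
$\left(R{\left(96 \right)} + K\right) + G = \left(4 \cdot 96^{2} + 18806\right) - 9427 = \left(4 \cdot 9216 + 18806\right) - 9427 = \left(36864 + 18806\right) - 9427 = 55670 - 9427 = 46243$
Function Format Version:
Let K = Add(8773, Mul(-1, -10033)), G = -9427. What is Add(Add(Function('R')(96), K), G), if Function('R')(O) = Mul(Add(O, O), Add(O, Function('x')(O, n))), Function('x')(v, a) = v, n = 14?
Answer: 46243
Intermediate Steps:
Function('R')(O) = Mul(4, Pow(O, 2)) (Function('R')(O) = Mul(Add(O, O), Add(O, O)) = Mul(Mul(2, O), Mul(2, O)) = Mul(4, Pow(O, 2)))
K = 18806 (K = Add(8773, 10033) = 18806)
Add(Add(Function('R')(96), K), G) = Add(Add(Mul(4, Pow(96, 2)), 18806), -9427) = Add(Add(Mul(4, 9216), 18806), -9427) = Add(Add(36864, 18806), -9427) = Add(55670, -9427) = 46243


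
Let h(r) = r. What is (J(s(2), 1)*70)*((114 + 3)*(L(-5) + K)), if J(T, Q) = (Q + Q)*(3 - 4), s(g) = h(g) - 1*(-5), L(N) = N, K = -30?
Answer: 573300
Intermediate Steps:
s(g) = 5 + g (s(g) = g - 1*(-5) = g + 5 = 5 + g)
J(T, Q) = -2*Q (J(T, Q) = (2*Q)*(-1) = -2*Q)
(J(s(2), 1)*70)*((114 + 3)*(L(-5) + K)) = (-2*1*70)*((114 + 3)*(-5 - 30)) = (-2*70)*(117*(-35)) = -140*(-4095) = 573300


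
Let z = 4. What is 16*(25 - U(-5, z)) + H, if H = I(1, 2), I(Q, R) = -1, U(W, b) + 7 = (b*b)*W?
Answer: 1791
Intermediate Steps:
U(W, b) = -7 + W*b² (U(W, b) = -7 + (b*b)*W = -7 + b²*W = -7 + W*b²)
H = -1
16*(25 - U(-5, z)) + H = 16*(25 - (-7 - 5*4²)) - 1 = 16*(25 - (-7 - 5*16)) - 1 = 16*(25 - (-7 - 80)) - 1 = 16*(25 - 1*(-87)) - 1 = 16*(25 + 87) - 1 = 16*112 - 1 = 1792 - 1 = 1791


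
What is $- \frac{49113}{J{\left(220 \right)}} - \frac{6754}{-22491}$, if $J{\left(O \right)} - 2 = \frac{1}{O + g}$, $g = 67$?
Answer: $- \frac{317016455071}{12932325} \approx -24514.0$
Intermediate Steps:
$J{\left(O \right)} = 2 + \frac{1}{67 + O}$ ($J{\left(O \right)} = 2 + \frac{1}{O + 67} = 2 + \frac{1}{67 + O}$)
$- \frac{49113}{J{\left(220 \right)}} - \frac{6754}{-22491} = - \frac{49113}{\frac{1}{67 + 220} \left(135 + 2 \cdot 220\right)} - \frac{6754}{-22491} = - \frac{49113}{\frac{1}{287} \left(135 + 440\right)} - - \frac{6754}{22491} = - \frac{49113}{\frac{1}{287} \cdot 575} + \frac{6754}{22491} = - \frac{49113}{\frac{575}{287}} + \frac{6754}{22491} = \left(-49113\right) \frac{287}{575} + \frac{6754}{22491} = - \frac{14095431}{575} + \frac{6754}{22491} = - \frac{317016455071}{12932325}$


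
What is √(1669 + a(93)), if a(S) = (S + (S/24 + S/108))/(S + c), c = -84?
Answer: √2177098/36 ≈ 40.986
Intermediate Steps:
a(S) = 227*S/(216*(-84 + S)) (a(S) = (S + (S/24 + S/108))/(S - 84) = (S + (S*(1/24) + S*(1/108)))/(-84 + S) = (S + (S/24 + S/108))/(-84 + S) = (S + 11*S/216)/(-84 + S) = (227*S/216)/(-84 + S) = 227*S/(216*(-84 + S)))
√(1669 + a(93)) = √(1669 + (227/216)*93/(-84 + 93)) = √(1669 + (227/216)*93/9) = √(1669 + (227/216)*93*(⅑)) = √(1669 + 7037/648) = √(1088549/648) = √2177098/36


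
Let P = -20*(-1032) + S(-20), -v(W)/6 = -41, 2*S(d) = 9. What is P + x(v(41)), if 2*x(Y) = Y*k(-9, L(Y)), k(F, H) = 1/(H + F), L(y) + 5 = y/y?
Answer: 536511/26 ≈ 20635.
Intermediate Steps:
L(y) = -4 (L(y) = -5 + y/y = -5 + 1 = -4)
k(F, H) = 1/(F + H)
S(d) = 9/2 (S(d) = (½)*9 = 9/2)
v(W) = 246 (v(W) = -6*(-41) = 246)
x(Y) = -Y/26 (x(Y) = (Y/(-9 - 4))/2 = (Y/(-13))/2 = (Y*(-1/13))/2 = (-Y/13)/2 = -Y/26)
P = 41289/2 (P = -20*(-1032) + 9/2 = 20640 + 9/2 = 41289/2 ≈ 20645.)
P + x(v(41)) = 41289/2 - 1/26*246 = 41289/2 - 123/13 = 536511/26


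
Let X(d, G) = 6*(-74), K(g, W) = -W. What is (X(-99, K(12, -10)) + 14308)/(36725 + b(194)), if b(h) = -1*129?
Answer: 3466/9149 ≈ 0.37884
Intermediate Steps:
X(d, G) = -444
b(h) = -129
(X(-99, K(12, -10)) + 14308)/(36725 + b(194)) = (-444 + 14308)/(36725 - 129) = 13864/36596 = 13864*(1/36596) = 3466/9149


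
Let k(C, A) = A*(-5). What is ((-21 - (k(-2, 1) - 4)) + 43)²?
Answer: 961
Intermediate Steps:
k(C, A) = -5*A
((-21 - (k(-2, 1) - 4)) + 43)² = ((-21 - (-5*1 - 4)) + 43)² = ((-21 - (-5 - 4)) + 43)² = ((-21 - 1*(-9)) + 43)² = ((-21 + 9) + 43)² = (-12 + 43)² = 31² = 961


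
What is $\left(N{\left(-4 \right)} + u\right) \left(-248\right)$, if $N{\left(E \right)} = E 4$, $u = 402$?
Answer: $-95728$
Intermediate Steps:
$N{\left(E \right)} = 4 E$
$\left(N{\left(-4 \right)} + u\right) \left(-248\right) = \left(4 \left(-4\right) + 402\right) \left(-248\right) = \left(-16 + 402\right) \left(-248\right) = 386 \left(-248\right) = -95728$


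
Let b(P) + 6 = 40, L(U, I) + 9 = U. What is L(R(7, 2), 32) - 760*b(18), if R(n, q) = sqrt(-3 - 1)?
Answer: -25849 + 2*I ≈ -25849.0 + 2.0*I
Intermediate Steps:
R(n, q) = 2*I (R(n, q) = sqrt(-4) = 2*I)
L(U, I) = -9 + U
b(P) = 34 (b(P) = -6 + 40 = 34)
L(R(7, 2), 32) - 760*b(18) = (-9 + 2*I) - 760*34 = (-9 + 2*I) - 25840 = -25849 + 2*I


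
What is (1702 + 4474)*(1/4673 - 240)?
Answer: -6926501344/4673 ≈ -1.4822e+6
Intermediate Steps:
(1702 + 4474)*(1/4673 - 240) = 6176*(1/4673 - 240) = 6176*(-1121519/4673) = -6926501344/4673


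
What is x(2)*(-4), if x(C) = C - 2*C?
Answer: 8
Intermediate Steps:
x(C) = -C
x(2)*(-4) = -1*2*(-4) = -2*(-4) = 8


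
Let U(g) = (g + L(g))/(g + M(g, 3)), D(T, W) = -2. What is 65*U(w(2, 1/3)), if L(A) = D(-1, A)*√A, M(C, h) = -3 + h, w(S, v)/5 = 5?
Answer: 39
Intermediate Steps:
w(S, v) = 25 (w(S, v) = 5*5 = 25)
L(A) = -2*√A
U(g) = (g - 2*√g)/g (U(g) = (g - 2*√g)/(g + (-3 + 3)) = (g - 2*√g)/(g + 0) = (g - 2*√g)/g)
65*U(w(2, 1/3)) = 65*(1 - 2/√25) = 65*(1 - 2*⅕) = 65*(1 - ⅖) = 65*(⅗) = 39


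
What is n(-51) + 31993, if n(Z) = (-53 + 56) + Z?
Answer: 31945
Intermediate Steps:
n(Z) = 3 + Z
n(-51) + 31993 = (3 - 51) + 31993 = -48 + 31993 = 31945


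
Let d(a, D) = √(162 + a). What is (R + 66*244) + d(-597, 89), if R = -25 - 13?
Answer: 16066 + I*√435 ≈ 16066.0 + 20.857*I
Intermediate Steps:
R = -38
(R + 66*244) + d(-597, 89) = (-38 + 66*244) + √(162 - 597) = (-38 + 16104) + √(-435) = 16066 + I*√435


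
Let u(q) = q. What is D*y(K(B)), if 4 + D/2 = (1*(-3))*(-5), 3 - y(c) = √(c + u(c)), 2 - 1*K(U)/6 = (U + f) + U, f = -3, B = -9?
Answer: 66 - 44*√69 ≈ -299.49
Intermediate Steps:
K(U) = 30 - 12*U (K(U) = 12 - 6*((U - 3) + U) = 12 - 6*((-3 + U) + U) = 12 - 6*(-3 + 2*U) = 12 + (18 - 12*U) = 30 - 12*U)
y(c) = 3 - √2*√c (y(c) = 3 - √(c + c) = 3 - √(2*c) = 3 - √2*√c)
D = 22 (D = -8 + 2*((1*(-3))*(-5)) = -8 + 2*(-3*(-5)) = -8 + 2*15 = -8 + 30 = 22)
D*y(K(B)) = 22*(3 - √2*√(30 - 12*(-9))) = 22*(3 - √2*√(30 + 108)) = 22*(3 - √2*√138) = 22*(3 - 2*√69) = 66 - 44*√69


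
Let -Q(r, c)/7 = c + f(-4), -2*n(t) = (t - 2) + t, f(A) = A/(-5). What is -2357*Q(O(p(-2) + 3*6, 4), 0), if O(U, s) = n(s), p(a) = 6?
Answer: 65996/5 ≈ 13199.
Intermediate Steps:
f(A) = -A/5 (f(A) = A*(-⅕) = -A/5)
n(t) = 1 - t (n(t) = -((t - 2) + t)/2 = -((-2 + t) + t)/2 = -(-2 + 2*t)/2 = 1 - t)
O(U, s) = 1 - s
Q(r, c) = -28/5 - 7*c (Q(r, c) = -7*(c - ⅕*(-4)) = -7*(c + ⅘) = -7*(⅘ + c) = -28/5 - 7*c)
-2357*Q(O(p(-2) + 3*6, 4), 0) = -2357*(-28/5 - 7*0) = -2357*(-28/5 + 0) = -2357*(-28/5) = 65996/5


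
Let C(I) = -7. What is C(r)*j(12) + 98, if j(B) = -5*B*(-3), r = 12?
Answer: -1162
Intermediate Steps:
j(B) = 15*B
C(r)*j(12) + 98 = -105*12 + 98 = -7*180 + 98 = -1260 + 98 = -1162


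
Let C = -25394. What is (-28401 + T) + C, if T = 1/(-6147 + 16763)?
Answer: -571087719/10616 ≈ -53795.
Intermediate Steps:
T = 1/10616 ≈ 9.4197e-5
(-28401 + T) + C = (-28401 + 1/10616) - 25394 = -301505015/10616 - 25394 = -571087719/10616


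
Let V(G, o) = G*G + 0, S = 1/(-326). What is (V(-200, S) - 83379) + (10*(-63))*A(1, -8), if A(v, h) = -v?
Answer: -42749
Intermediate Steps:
S = -1/326 ≈ -0.0030675
V(G, o) = G**2 (V(G, o) = G**2 + 0 = G**2)
(V(-200, S) - 83379) + (10*(-63))*A(1, -8) = ((-200)**2 - 83379) + (10*(-63))*(-1*1) = (40000 - 83379) - 630*(-1) = -43379 + 630 = -42749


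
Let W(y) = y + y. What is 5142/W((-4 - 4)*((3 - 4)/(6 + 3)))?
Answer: 23139/8 ≈ 2892.4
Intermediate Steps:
W(y) = 2*y
5142/W((-4 - 4)*((3 - 4)/(6 + 3))) = 5142/((2*((-4 - 4)*((3 - 4)/(6 + 3))))) = 5142/((2*(-(-8)/9))) = 5142/((2*(-8*(-1/9)))) = 5142/((2*(8/9))) = 5142/(16/9) = 5142*(9/16) = 23139/8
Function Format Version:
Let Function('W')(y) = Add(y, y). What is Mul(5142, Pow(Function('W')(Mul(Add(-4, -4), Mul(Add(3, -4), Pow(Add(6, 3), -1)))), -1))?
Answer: Rational(23139, 8) ≈ 2892.4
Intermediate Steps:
Function('W')(y) = Mul(2, y)
Mul(5142, Pow(Function('W')(Mul(Add(-4, -4), Mul(Add(3, -4), Pow(Add(6, 3), -1)))), -1)) = Mul(5142, Pow(Mul(2, Mul(Add(-4, -4), Mul(Add(3, -4), Pow(Add(6, 3), -1)))), -1)) = Mul(5142, Pow(Mul(2, Mul(-8, Mul(-1, Pow(9, -1)))), -1)) = Mul(5142, Pow(Mul(2, Mul(-8, Mul(-1, Rational(1, 9)))), -1)) = Mul(5142, Pow(Mul(2, Mul(-8, Rational(-1, 9))), -1)) = Mul(5142, Pow(Mul(2, Rational(8, 9)), -1)) = Mul(5142, Pow(Rational(16, 9), -1)) = Mul(5142, Rational(9, 16)) = Rational(23139, 8)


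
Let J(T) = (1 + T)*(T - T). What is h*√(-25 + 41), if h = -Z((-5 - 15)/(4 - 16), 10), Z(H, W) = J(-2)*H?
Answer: 0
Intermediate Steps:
J(T) = 0 (J(T) = (1 + T)*0 = 0)
Z(H, W) = 0 (Z(H, W) = 0*H = 0)
h = 0 (h = -1*0 = 0)
h*√(-25 + 41) = 0*√(-25 + 41) = 0*√16 = 0*4 = 0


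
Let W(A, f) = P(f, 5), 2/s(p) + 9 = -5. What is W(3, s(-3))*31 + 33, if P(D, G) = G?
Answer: 188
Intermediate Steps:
s(p) = -⅐ (s(p) = 2/(-9 - 5) = 2/(-14) = 2*(-1/14) = -⅐)
W(A, f) = 5
W(3, s(-3))*31 + 33 = 5*31 + 33 = 155 + 33 = 188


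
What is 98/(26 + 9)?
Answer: 14/5 ≈ 2.8000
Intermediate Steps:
98/(26 + 9) = 98/35 = 98*(1/35) = 14/5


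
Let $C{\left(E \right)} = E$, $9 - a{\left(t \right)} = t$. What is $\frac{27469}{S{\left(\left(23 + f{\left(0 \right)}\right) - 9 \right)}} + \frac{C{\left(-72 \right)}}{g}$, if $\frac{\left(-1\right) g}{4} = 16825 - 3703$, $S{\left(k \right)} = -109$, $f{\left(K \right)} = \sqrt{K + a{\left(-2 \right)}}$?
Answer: $- \frac{20024792}{79461} \approx -252.01$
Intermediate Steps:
$a{\left(t \right)} = 9 - t$
$f{\left(K \right)} = \sqrt{11 + K}$ ($f{\left(K \right)} = \sqrt{K + \left(9 - -2\right)} = \sqrt{K + \left(9 + 2\right)} = \sqrt{K + 11} = \sqrt{11 + K}$)
$g = -52488$ ($g = - 4 \left(16825 - 3703\right) = \left(-4\right) 13122 = -52488$)
$\frac{27469}{S{\left(\left(23 + f{\left(0 \right)}\right) - 9 \right)}} + \frac{C{\left(-72 \right)}}{g} = \frac{27469}{-109} - \frac{72}{-52488} = 27469 \left(- \frac{1}{109}\right) - - \frac{1}{729} = - \frac{27469}{109} + \frac{1}{729} = - \frac{20024792}{79461}$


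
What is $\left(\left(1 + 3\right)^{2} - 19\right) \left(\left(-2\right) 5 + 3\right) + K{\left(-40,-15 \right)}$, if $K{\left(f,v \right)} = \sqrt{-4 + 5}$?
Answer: $22$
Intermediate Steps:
$K{\left(f,v \right)} = 1$ ($K{\left(f,v \right)} = \sqrt{1} = 1$)
$\left(\left(1 + 3\right)^{2} - 19\right) \left(\left(-2\right) 5 + 3\right) + K{\left(-40,-15 \right)} = \left(\left(1 + 3\right)^{2} - 19\right) \left(\left(-2\right) 5 + 3\right) + 1 = \left(4^{2} - 19\right) \left(-10 + 3\right) + 1 = \left(16 - 19\right) \left(-7\right) + 1 = \left(-3\right) \left(-7\right) + 1 = 21 + 1 = 22$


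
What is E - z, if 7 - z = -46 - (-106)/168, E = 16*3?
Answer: -367/84 ≈ -4.3690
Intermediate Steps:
E = 48
z = 4399/84 (z = 7 - (-46 - (-106)/168) = 7 - (-46 - 1*(-53/84)) = 7 - (-46 + 53/84) = 7 - 1*(-3811/84) = 7 + 3811/84 = 4399/84 ≈ 52.369)
E - z = 48 - 1*4399/84 = 48 - 4399/84 = -367/84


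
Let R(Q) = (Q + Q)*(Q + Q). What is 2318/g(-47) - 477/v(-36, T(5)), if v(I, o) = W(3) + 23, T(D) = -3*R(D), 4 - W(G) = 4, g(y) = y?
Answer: -75733/1081 ≈ -70.058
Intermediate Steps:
W(G) = 0 (W(G) = 4 - 1*4 = 4 - 4 = 0)
R(Q) = 4*Q² (R(Q) = (2*Q)*(2*Q) = 4*Q²)
T(D) = -12*D²
v(I, o) = 23 (v(I, o) = 0 + 23 = 23)
2318/g(-47) - 477/v(-36, T(5)) = 2318/(-47) - 477/23 = 2318*(-1/47) - 477*1/23 = -2318/47 - 477/23 = -75733/1081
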